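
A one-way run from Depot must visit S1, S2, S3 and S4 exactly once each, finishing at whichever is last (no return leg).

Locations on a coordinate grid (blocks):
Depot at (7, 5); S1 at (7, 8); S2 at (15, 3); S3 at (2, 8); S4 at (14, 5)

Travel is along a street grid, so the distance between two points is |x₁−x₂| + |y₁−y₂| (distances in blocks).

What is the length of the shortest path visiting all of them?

26 blocks — the minimum one-way total.

There are 4! = 24 possible orderings.
Depot - S1 - S2 - S3 - S4: 3+13+18+15 = 49
Depot - S1 - S2 - S4 - S3: 3+13+3+15 = 34
Depot - S1 - S3 - S2 - S4: 3+5+18+3 = 29
Depot - S1 - S3 - S4 - S2: 3+5+15+3 = 26
Depot - S1 - S4 - S2 - S3: 3+10+3+18 = 34
Depot - S1 - S4 - S3 - S2: 3+10+15+18 = 46
Depot - S2 - S1 - S3 - S4: 10+13+5+15 = 43
Depot - S2 - S1 - S4 - S3: 10+13+10+15 = 48
Depot - S2 - S3 - S1 - S4: 10+18+5+10 = 43
Depot - S2 - S3 - S4 - S1: 10+18+15+10 = 53
Depot - S2 - S4 - S1 - S3: 10+3+10+5 = 28
Depot - S2 - S4 - S3 - S1: 10+3+15+5 = 33
Depot - S3 - S1 - S2 - S4: 8+5+13+3 = 29
Depot - S3 - S1 - S4 - S2: 8+5+10+3 = 26
… (10 more)
The minimum is 26.
One shortest path: Depot → S1 → S3 → S4 → S2.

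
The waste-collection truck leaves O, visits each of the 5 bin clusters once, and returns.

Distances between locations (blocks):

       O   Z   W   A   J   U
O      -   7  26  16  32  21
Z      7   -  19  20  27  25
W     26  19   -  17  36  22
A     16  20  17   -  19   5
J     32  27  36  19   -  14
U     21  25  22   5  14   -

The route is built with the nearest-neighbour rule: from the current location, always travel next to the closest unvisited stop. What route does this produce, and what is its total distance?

O → [Z:7 / A:16 / U:21 / W:26 / J:32] → Z (7)
Z → [W:19 / A:20 / U:25 / J:27] → W (19)
W → [A:17 / U:22 / J:36] → A (17)
A → [U:5 / J:19] → U (5)
U → [J:14] → J (14)
Return J→O: 32.
Total = 7 + 19 + 17 + 5 + 14 + 32 = 94.

Total distance 94 blocks via the nearest-neighbour route O → Z → W → A → U → J → O.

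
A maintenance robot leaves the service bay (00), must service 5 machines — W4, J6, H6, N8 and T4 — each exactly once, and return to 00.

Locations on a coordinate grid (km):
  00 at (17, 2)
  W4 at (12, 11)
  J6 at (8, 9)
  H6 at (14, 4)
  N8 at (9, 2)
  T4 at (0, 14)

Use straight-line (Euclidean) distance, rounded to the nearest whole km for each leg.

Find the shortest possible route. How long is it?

There are 60 distinct closed tours to check (reversals are equivalent).
00 → W4 → J6 → H6 → N8 → T4 → 00: 10+4+8+5+15+21 = 63
00 → W4 → J6 → H6 → T4 → N8 → 00: 10+4+8+17+15+8 = 62
00 → W4 → J6 → N8 → H6 → T4 → 00: 10+4+7+5+17+21 = 64
00 → W4 → J6 → N8 → T4 → H6 → 00: 10+4+7+15+17+4 = 57
00 → W4 → J6 → T4 → H6 → N8 → 00: 10+4+9+17+5+8 = 53
00 → W4 → J6 → T4 → N8 → H6 → 00: 10+4+9+15+5+4 = 47
00 → W4 → H6 → J6 → N8 → T4 → 00: 10+7+8+7+15+21 = 68
00 → W4 → H6 → J6 → T4 → N8 → 00: 10+7+8+9+15+8 = 57
00 → W4 → H6 → N8 → J6 → T4 → 00: 10+7+5+7+9+21 = 59
00 → W4 → H6 → N8 → T4 → J6 → 00: 10+7+5+15+9+11 = 57
00 → W4 → H6 → T4 → J6 → N8 → 00: 10+7+17+9+7+8 = 58
00 → W4 → H6 → T4 → N8 → J6 → 00: 10+7+17+15+7+11 = 67
00 → W4 → N8 → J6 → H6 → T4 → 00: 10+9+7+8+17+21 = 72
00 → W4 → N8 → J6 → T4 → H6 → 00: 10+9+7+9+17+4 = 56
… (46 more)
The minimum is 47.
One optimal route: 00 → W4 → J6 → T4 → N8 → H6 → 00 (or its reverse).

Shortest round trip = 47 km.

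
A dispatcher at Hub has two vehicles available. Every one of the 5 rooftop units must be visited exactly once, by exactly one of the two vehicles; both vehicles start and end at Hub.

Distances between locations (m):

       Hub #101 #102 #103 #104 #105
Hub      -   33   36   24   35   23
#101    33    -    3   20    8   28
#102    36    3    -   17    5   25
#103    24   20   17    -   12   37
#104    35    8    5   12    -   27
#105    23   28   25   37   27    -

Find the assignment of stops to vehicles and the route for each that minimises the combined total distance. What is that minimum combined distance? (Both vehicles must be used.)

123 m — the smallest possible combined total.

Check every non-empty split of the stops between the two vehicles; for each half take its own optimal tour:
  {#101} + {#102, #103, #104, #105}: 66 + 89 = 155
  {#102} + {#101, #103, #104, #105}: 72 + 95 = 167
  {#101, #102} + {#103, #104, #105}: 72 + 86 = 158
  {#103} + {#101, #102, #104, #105}: 48 + 91 = 139
  {#101, #103} + {#102, #104, #105}: 77 + 88 = 165
  {#102, #103} + {#101, #104, #105}: 77 + 91 = 168
  … (15 splits in total)
  {#101, #102, #103, #104} + {#105}: 77 + 46 = 123  ← best
Best: vehicle 1 Hub → #101 → #102 → #104 → #103 → Hub = 77; vehicle 2 Hub → #105 → Hub = 46; combined 123.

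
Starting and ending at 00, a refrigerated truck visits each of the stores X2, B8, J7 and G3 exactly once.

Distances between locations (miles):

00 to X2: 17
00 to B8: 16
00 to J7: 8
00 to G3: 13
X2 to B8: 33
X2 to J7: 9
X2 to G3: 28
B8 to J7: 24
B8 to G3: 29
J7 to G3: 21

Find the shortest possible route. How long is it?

Minimum total distance: 90 miles.

With 4 stops there are 4!/2 = 12 distinct round trips (a route and its reverse cost the same).
00→X2→B8→J7→G3→00: 17+33+24+21+13 = 108
00→X2→B8→G3→J7→00: 17+33+29+21+8 = 108
00→X2→J7→B8→G3→00: 17+9+24+29+13 = 92
00→X2→J7→G3→B8→00: 17+9+21+29+16 = 92
00→X2→G3→B8→J7→00: 17+28+29+24+8 = 106
00→X2→G3→J7→B8→00: 17+28+21+24+16 = 106
00→B8→X2→J7→G3→00: 16+33+9+21+13 = 92
00→B8→X2→G3→J7→00: 16+33+28+21+8 = 106
00→B8→J7→X2→G3→00: 16+24+9+28+13 = 90
00→B8→G3→X2→J7→00: 16+29+28+9+8 = 90
00→J7→X2→B8→G3→00: 8+9+33+29+13 = 92
00→J7→B8→X2→G3→00: 8+24+33+28+13 = 106
The minimum is 90.
One optimal route: 00 → B8 → J7 → X2 → G3 → 00 (or its reverse).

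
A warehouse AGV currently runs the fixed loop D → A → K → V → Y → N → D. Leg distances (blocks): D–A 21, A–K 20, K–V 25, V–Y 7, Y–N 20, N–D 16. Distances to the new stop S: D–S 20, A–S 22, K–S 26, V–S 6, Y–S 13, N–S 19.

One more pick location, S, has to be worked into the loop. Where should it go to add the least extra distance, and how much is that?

Minimum extra distance: 7 blocks, inserting S between K and V.

Insertion cost between consecutive stops i–j is d(i,S) + d(S,j) − d(i,j):
  between D and A: 20 + 22 − 21 = 21
  between A and K: 22 + 26 − 20 = 28
  between K and V: 26 + 6 − 25 = 7
  between V and Y: 6 + 13 − 7 = 12
  between Y and N: 13 + 19 − 20 = 12
  between N and D: 19 + 20 − 16 = 23
Cheapest insertion is between K and V, adding 7.
New total = 109 + 7 = 116.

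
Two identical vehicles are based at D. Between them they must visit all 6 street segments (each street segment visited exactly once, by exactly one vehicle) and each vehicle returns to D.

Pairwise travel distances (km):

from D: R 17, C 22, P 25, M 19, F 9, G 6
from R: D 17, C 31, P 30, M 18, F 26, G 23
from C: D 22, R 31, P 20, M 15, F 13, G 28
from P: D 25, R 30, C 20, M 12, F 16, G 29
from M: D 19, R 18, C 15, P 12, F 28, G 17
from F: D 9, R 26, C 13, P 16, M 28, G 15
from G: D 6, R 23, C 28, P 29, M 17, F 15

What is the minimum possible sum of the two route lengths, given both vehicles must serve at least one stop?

Check every non-empty split of the stops between the two vehicles; for each half take its own optimal tour:
  {R} + {C, P, M, F, G}: 34 + 77 = 111
  {C} + {R, P, M, F, G}: 44 + 84 = 128
  {R, C} + {P, M, F, G}: 70 + 60 = 130
  {P} + {R, C, M, F, G}: 50 + 84 = 134
  {R, P} + {C, M, F, G}: 72 + 60 = 132
  {C, P} + {R, M, F, G}: 67 + 76 = 143
  … (31 splits in total)
  {R, C, P, M, F} + {G}: 89 + 12 = 101  ← best
Best: vehicle 1 D → R → M → P → C → F → D = 89; vehicle 2 D → G → D = 12; combined 101.

Minimum combined distance: 101 km.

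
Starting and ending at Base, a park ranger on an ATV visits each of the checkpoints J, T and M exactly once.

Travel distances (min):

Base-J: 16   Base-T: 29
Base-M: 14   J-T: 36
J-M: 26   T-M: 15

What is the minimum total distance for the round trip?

Shortest round trip = 81 min.

With 3 stops there are 3!/2 = 3 distinct round trips (a route and its reverse cost the same).
Base-J-T-M-Base: 16+36+15+14 = 81
Base-J-M-T-Base: 16+26+15+29 = 86
Base-T-J-M-Base: 29+36+26+14 = 105
The minimum is 81.
One optimal route: Base → J → T → M → Base (or its reverse).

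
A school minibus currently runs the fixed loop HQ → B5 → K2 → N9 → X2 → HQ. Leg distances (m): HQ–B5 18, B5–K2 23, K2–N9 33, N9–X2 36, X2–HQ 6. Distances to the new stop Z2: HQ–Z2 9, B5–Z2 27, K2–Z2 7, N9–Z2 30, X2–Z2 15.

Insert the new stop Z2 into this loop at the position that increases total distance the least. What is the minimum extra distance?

Adding 4 m by placing Z2 on the K2–N9 leg.

Insertion cost between consecutive stops i–j is d(i,Z2) + d(Z2,j) − d(i,j):
  between HQ and B5: 9 + 27 − 18 = 18
  between B5 and K2: 27 + 7 − 23 = 11
  between K2 and N9: 7 + 30 − 33 = 4
  between N9 and X2: 30 + 15 − 36 = 9
  between X2 and HQ: 15 + 9 − 6 = 18
Cheapest insertion is between K2 and N9, adding 4.
New total = 116 + 4 = 120.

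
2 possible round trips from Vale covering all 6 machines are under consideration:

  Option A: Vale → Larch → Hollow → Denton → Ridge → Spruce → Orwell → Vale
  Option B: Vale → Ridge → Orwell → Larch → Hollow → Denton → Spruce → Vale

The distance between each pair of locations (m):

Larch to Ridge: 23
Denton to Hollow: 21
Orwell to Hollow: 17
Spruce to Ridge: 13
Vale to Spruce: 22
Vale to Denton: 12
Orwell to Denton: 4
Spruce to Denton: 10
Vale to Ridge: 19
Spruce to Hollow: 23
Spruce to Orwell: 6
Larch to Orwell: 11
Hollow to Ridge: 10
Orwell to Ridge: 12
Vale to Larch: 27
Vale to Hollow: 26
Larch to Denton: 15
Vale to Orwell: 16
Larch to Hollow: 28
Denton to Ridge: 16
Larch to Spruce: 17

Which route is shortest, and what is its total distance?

123 m — Option B is the shortest.

Option A: 27 + 28 + 21 + 16 + 13 + 6 + 16 = 127
Option B: 19 + 12 + 11 + 28 + 21 + 10 + 22 = 123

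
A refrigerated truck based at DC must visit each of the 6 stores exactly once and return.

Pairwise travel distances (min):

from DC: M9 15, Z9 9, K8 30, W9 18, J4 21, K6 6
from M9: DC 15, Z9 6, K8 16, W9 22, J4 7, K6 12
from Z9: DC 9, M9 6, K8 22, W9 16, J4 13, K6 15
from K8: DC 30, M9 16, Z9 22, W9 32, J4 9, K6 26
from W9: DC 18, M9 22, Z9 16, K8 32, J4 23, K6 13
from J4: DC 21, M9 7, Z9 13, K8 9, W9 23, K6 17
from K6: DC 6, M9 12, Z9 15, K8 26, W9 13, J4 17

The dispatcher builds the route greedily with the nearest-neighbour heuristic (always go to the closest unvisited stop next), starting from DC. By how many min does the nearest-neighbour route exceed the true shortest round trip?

DC: K6=6, Z9=9, M9=15, W9=18, J4=21, K8=30 ⇒ K6
K6: M9=12, W9=13, Z9=15, J4=17, K8=26 ⇒ M9
M9: Z9=6, J4=7, K8=16, W9=22 ⇒ Z9
Z9: J4=13, W9=16, K8=22 ⇒ J4
J4: K8=9, W9=23 ⇒ K8
K8: W9=32 ⇒ W9
NN route DC → K6 → M9 → Z9 → J4 → K8 → W9 → DC costs 96.
Optimal: DC → Z9 → M9 → K8 → J4 → W9 → K6 → DC costs 82 (by enumerating all 360 distinct tours).
Excess = 96 − 82 = 14.

Excess over optimum: 14 min.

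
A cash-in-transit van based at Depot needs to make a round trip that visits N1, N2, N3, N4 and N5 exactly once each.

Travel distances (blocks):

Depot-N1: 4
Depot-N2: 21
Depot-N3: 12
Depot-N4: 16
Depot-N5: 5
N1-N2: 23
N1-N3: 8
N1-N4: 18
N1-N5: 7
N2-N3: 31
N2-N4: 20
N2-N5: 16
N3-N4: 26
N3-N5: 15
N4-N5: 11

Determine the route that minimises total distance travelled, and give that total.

Shortest round trip = 79 blocks.

Depot→N1→N2→N3→N4→N5→Depot: 4+23+31+26+11+5 = 100
Depot→N1→N2→N3→N5→N4→Depot: 4+23+31+15+11+16 = 100
Depot→N1→N2→N4→N3→N5→Depot: 4+23+20+26+15+5 = 93
Depot→N1→N2→N4→N5→N3→Depot: 4+23+20+11+15+12 = 85
Depot→N1→N2→N5→N3→N4→Depot: 4+23+16+15+26+16 = 100
Depot→N1→N2→N5→N4→N3→Depot: 4+23+16+11+26+12 = 92
Depot→N1→N3→N2→N4→N5→Depot: 4+8+31+20+11+5 = 79
Depot→N1→N3→N2→N5→N4→Depot: 4+8+31+16+11+16 = 86
Depot→N1→N3→N4→N2→N5→Depot: 4+8+26+20+16+5 = 79
Depot→N1→N3→N4→N5→N2→Depot: 4+8+26+11+16+21 = 86
Depot→N1→N3→N5→N2→N4→Depot: 4+8+15+16+20+16 = 79
Depot→N1→N3→N5→N4→N2→Depot: 4+8+15+11+20+21 = 79
Depot→N1→N4→N2→N3→N5→Depot: 4+18+20+31+15+5 = 93
Depot→N1→N4→N2→N5→N3→Depot: 4+18+20+16+15+12 = 85
… (46 more)
The minimum is 79.
One optimal route: Depot → N1 → N3 → N2 → N4 → N5 → Depot (or its reverse).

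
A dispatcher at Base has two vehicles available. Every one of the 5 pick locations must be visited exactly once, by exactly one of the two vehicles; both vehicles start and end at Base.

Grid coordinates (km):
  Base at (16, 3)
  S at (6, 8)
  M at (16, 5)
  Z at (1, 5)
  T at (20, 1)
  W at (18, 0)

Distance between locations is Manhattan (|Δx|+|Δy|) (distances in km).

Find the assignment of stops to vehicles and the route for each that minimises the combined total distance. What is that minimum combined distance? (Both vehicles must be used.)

54 km — the smallest possible combined total.

Check every non-empty split of the stops between the two vehicles; for each half take its own optimal tour:
  {S} + {M, Z, T, W}: 30 + 48 = 78
  {M} + {S, Z, T, W}: 4 + 54 = 58
  {S, M} + {Z, T, W}: 30 + 48 = 78
  {Z} + {S, M, T, W}: 34 + 44 = 78
  {S, Z} + {M, T, W}: 40 + 18 = 58
  {M, Z} + {S, T, W}: 34 + 44 = 78
  … (15 splits in total)
  {S, M, Z} + {T, W}: 40 + 14 = 54  ← best
Best: vehicle 1 Base → S → Z → M → Base = 40; vehicle 2 Base → T → W → Base = 14; combined 54.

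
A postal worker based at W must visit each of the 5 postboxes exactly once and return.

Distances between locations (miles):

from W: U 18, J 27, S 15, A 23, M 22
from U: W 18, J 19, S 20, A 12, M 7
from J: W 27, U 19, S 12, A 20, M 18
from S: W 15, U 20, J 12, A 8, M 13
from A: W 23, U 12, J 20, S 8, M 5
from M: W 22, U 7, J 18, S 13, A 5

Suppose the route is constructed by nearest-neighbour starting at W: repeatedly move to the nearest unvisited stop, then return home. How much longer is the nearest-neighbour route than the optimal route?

Excess over optimum: 4 miles.

From W: S=15, U=18, M=22, A=23, J=27 → choose S (15).
From S: A=8, J=12, M=13, U=20 → choose A (8).
From A: M=5, U=12, J=20 → choose M (5).
From M: U=7, J=18 → choose U (7).
From U: J=19 → choose J (19).
NN route W → S → A → M → U → J → W costs 81.
Optimal: W → U → M → A → J → S → W costs 77 (by enumerating all 60 distinct tours).
Excess = 81 − 77 = 4.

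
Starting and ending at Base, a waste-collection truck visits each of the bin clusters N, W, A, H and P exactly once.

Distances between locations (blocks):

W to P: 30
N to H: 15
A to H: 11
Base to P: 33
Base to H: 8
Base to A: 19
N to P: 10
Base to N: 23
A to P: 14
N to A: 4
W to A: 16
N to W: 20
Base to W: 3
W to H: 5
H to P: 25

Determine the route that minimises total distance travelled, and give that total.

66 blocks — the shortest possible round trip.

Base - N - W - A - H - P - Base: 23+20+16+11+25+33 = 128
Base - N - W - A - P - H - Base: 23+20+16+14+25+8 = 106
Base - N - W - H - A - P - Base: 23+20+5+11+14+33 = 106
Base - N - W - H - P - A - Base: 23+20+5+25+14+19 = 106
Base - N - W - P - A - H - Base: 23+20+30+14+11+8 = 106
Base - N - W - P - H - A - Base: 23+20+30+25+11+19 = 128
Base - N - A - W - H - P - Base: 23+4+16+5+25+33 = 106
Base - N - A - W - P - H - Base: 23+4+16+30+25+8 = 106
Base - N - A - H - W - P - Base: 23+4+11+5+30+33 = 106
Base - N - A - H - P - W - Base: 23+4+11+25+30+3 = 96
Base - N - A - P - W - H - Base: 23+4+14+30+5+8 = 84
Base - N - A - P - H - W - Base: 23+4+14+25+5+3 = 74
Base - N - H - W - A - P - Base: 23+15+5+16+14+33 = 106
Base - N - H - W - P - A - Base: 23+15+5+30+14+19 = 106
… (46 more)
Base - N - P - A - H - W - Base: 23+10+14+11+5+3 = 66  ← best
The minimum is 66.
One optimal route: Base → N → P → A → H → W → Base (or its reverse).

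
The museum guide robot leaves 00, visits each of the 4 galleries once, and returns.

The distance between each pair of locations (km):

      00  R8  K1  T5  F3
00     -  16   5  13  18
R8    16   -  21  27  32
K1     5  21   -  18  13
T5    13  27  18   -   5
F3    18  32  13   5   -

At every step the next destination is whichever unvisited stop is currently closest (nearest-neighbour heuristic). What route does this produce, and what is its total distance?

Nearest-neighbour total = 66 km; route 00 → K1 → F3 → T5 → R8 → 00.

At 00 the remaining stops are K1 5, T5 13, R8 16, F3 18; go to K1.
At K1 the remaining stops are F3 13, T5 18, R8 21; go to F3.
At F3 the remaining stops are T5 5, R8 32; go to T5.
At T5 the remaining stops are R8 27; go to R8.
Return R8→00: 16.
Total = 5 + 13 + 5 + 27 + 16 = 66.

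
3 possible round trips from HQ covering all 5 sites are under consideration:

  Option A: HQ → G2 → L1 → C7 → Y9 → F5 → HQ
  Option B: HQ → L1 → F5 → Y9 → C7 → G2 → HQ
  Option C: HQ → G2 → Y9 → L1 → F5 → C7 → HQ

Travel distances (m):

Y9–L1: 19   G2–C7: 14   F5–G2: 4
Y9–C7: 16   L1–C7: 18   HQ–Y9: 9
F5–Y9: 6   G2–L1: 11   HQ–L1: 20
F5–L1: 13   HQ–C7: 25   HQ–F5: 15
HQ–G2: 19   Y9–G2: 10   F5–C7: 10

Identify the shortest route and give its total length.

Option A: 19 + 11 + 18 + 16 + 6 + 15 = 85
Option B: 20 + 13 + 6 + 16 + 14 + 19 = 88
Option C: 19 + 10 + 19 + 13 + 10 + 25 = 96

Shortest is Option A, total 85 m.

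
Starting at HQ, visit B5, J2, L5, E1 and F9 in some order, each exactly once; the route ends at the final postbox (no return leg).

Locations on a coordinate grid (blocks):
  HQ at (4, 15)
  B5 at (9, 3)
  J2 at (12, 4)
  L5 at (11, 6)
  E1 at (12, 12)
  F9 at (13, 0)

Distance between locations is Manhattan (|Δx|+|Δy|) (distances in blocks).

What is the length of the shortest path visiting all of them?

Shortest open route: 32 blocks.

There are 5! = 120 possible orderings.
HQ→B5→J2→L5→E1→F9: 17+4+3+7+13 = 44
HQ→B5→J2→L5→F9→E1: 17+4+3+8+13 = 45
HQ→B5→J2→E1→L5→F9: 17+4+8+7+8 = 44
HQ→B5→J2→E1→F9→L5: 17+4+8+13+8 = 50
HQ→B5→J2→F9→L5→E1: 17+4+5+8+7 = 41
HQ→B5→J2→F9→E1→L5: 17+4+5+13+7 = 46
HQ→B5→L5→J2→E1→F9: 17+5+3+8+13 = 46
HQ→B5→L5→J2→F9→E1: 17+5+3+5+13 = 43
HQ→B5→L5→E1→J2→F9: 17+5+7+8+5 = 42
HQ→B5→L5→E1→F9→J2: 17+5+7+13+5 = 47
HQ→B5→L5→F9→J2→E1: 17+5+8+5+8 = 43
HQ→B5→L5→F9→E1→J2: 17+5+8+13+8 = 51
HQ→B5→E1→J2→L5→F9: 17+12+8+3+8 = 48
HQ→B5→E1→J2→F9→L5: 17+12+8+5+8 = 50
… (106 more)
HQ→E1→L5→B5→J2→F9: 11+7+5+4+5 = 32  ← best
The minimum is 32.
One shortest path: HQ → E1 → L5 → B5 → J2 → F9.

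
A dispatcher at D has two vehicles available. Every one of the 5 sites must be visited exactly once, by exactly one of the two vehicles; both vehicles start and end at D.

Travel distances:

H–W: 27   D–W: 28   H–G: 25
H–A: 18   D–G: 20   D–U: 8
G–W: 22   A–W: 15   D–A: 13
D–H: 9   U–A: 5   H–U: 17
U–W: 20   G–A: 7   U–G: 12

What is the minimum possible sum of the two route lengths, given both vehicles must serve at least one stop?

Minimum combined distance: 88.

Try each way of splitting the stops between the two vehicles (each non-empty) and, for each split, find the best tour for each vehicle:
  {H} + {U, G, A, W}: 18 + 70 = 88
  {U} + {H, G, A, W}: 16 + 78 = 94
  {H, U} + {G, A, W}: 34 + 70 = 104
  {G} + {H, U, A, W}: 40 + 64 = 104
  {H, G} + {U, A, W}: 54 + 56 = 110
  {U, G} + {H, A, W}: 40 + 64 = 104
  … (15 splits in total)
Best: vehicle 1 D → H → D = 18; vehicle 2 D → U → G → A → W → D = 70; combined 88.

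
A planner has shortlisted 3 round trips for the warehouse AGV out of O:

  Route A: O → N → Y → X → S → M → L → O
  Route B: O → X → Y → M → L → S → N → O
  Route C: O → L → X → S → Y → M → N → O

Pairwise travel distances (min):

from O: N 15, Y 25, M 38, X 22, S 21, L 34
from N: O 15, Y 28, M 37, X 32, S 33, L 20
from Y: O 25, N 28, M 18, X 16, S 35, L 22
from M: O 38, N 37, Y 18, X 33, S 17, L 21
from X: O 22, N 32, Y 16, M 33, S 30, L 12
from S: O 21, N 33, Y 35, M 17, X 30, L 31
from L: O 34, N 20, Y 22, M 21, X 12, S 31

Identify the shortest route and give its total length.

Route A: 15 + 28 + 16 + 30 + 17 + 21 + 34 = 161
Route B: 22 + 16 + 18 + 21 + 31 + 33 + 15 = 156
Route C: 34 + 12 + 30 + 35 + 18 + 37 + 15 = 181

Shortest is Route B, total 156 min.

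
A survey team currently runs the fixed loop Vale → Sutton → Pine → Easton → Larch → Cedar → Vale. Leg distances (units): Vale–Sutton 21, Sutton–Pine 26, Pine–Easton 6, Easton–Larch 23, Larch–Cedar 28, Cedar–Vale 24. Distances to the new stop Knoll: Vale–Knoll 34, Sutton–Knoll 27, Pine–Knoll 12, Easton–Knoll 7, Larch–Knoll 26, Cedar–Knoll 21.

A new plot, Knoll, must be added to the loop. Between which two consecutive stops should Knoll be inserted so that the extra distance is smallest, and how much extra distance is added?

Insertion cost between consecutive stops i–j is d(i,Knoll) + d(Knoll,j) − d(i,j):
  between Vale and Sutton: 34 + 27 − 21 = 40
  between Sutton and Pine: 27 + 12 − 26 = 13
  between Pine and Easton: 12 + 7 − 6 = 13
  between Easton and Larch: 7 + 26 − 23 = 10
  between Larch and Cedar: 26 + 21 − 28 = 19
  between Cedar and Vale: 21 + 34 − 24 = 31
Cheapest insertion is between Easton and Larch, adding 10.
New total = 128 + 10 = 138.

+10 — insert Knoll between Easton and Larch.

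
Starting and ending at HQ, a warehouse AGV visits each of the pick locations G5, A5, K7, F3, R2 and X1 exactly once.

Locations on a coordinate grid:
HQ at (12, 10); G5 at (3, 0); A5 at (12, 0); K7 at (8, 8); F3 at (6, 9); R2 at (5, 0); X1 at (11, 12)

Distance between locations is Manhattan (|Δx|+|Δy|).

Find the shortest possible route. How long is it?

With 6 stops there are 6!/2 = 360 distinct round trips (a route and its reverse cost the same).
HQ-G5-A5-K7-F3-R2-X1-HQ: 19+9+12+3+10+18+3 = 74
HQ-G5-A5-K7-F3-X1-R2-HQ: 19+9+12+3+8+18+17 = 86
HQ-G5-A5-K7-R2-F3-X1-HQ: 19+9+12+11+10+8+3 = 72
HQ-G5-A5-K7-R2-X1-F3-HQ: 19+9+12+11+18+8+7 = 84
HQ-G5-A5-K7-X1-F3-R2-HQ: 19+9+12+7+8+10+17 = 82
HQ-G5-A5-K7-X1-R2-F3-HQ: 19+9+12+7+18+10+7 = 82
HQ-G5-A5-F3-K7-R2-X1-HQ: 19+9+15+3+11+18+3 = 78
HQ-G5-A5-F3-K7-X1-R2-HQ: 19+9+15+3+7+18+17 = 88
… (352 more)
HQ-A5-G5-R2-F3-K7-X1-HQ: 10+9+2+10+3+7+3 = 44  ← best
The minimum is 44.
One optimal route: HQ → A5 → G5 → R2 → F3 → K7 → X1 → HQ (or its reverse).

Shortest round trip = 44.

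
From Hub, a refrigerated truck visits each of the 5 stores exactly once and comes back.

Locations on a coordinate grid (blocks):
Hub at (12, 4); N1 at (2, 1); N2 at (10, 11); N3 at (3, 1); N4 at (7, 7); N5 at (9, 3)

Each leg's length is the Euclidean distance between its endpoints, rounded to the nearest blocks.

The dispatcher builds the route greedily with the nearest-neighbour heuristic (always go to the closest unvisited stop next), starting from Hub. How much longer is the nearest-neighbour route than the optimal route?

Hub: N5=3, N4=6, N2=7, N3=9, N1=10 ⇒ N5
N5: N4=4, N3=6, N1=7, N2=8 ⇒ N4
N4: N2=5, N3=7, N1=8 ⇒ N2
N2: N3=12, N1=13 ⇒ N3
N3: N1=1 ⇒ N1
NN route Hub → N5 → N4 → N2 → N3 → N1 → Hub costs 35.
Optimal: Hub → N2 → N4 → N1 → N3 → N5 → Hub costs 30 (by enumerating all 60 distinct tours).
Excess = 35 − 30 = 5.

Excess over optimum: 5 blocks.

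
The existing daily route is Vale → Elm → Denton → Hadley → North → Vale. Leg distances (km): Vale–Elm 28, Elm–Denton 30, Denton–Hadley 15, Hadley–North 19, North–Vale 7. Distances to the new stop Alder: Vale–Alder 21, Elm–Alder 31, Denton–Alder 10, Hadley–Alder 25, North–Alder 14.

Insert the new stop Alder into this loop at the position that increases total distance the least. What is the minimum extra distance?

Insertion cost between consecutive stops i–j is d(i,Alder) + d(Alder,j) − d(i,j):
  between Vale and Elm: 21 + 31 − 28 = 24
  between Elm and Denton: 31 + 10 − 30 = 11
  between Denton and Hadley: 10 + 25 − 15 = 20
  between Hadley and North: 25 + 14 − 19 = 20
  between North and Vale: 14 + 21 − 7 = 28
Cheapest insertion is between Elm and Denton, adding 11.
New total = 99 + 11 = 110.

Minimum extra distance: 11 km, inserting Alder between Elm and Denton.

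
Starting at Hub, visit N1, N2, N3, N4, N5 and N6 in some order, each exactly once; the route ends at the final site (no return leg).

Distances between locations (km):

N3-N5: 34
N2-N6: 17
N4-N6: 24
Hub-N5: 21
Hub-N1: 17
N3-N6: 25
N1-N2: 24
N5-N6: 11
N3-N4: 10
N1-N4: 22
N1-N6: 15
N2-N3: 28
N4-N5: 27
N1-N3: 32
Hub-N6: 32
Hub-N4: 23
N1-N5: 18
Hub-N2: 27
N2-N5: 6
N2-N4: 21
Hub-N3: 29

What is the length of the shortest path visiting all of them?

Shortest open route: 80 km.

There are 6! = 720 possible orderings.
Hub - N1 - N2 - N3 - N4 - N5 - N6: 17+24+28+10+27+11 = 117
Hub - N1 - N2 - N3 - N4 - N6 - N5: 17+24+28+10+24+11 = 114
Hub - N1 - N2 - N3 - N5 - N4 - N6: 17+24+28+34+27+24 = 154
Hub - N1 - N2 - N3 - N5 - N6 - N4: 17+24+28+34+11+24 = 138
Hub - N1 - N2 - N3 - N6 - N4 - N5: 17+24+28+25+24+27 = 145
Hub - N1 - N2 - N3 - N6 - N5 - N4: 17+24+28+25+11+27 = 132
Hub - N1 - N2 - N4 - N3 - N5 - N6: 17+24+21+10+34+11 = 117
Hub - N1 - N2 - N4 - N3 - N6 - N5: 17+24+21+10+25+11 = 108
… (712 more)
Hub - N1 - N6 - N5 - N2 - N4 - N3: 17+15+11+6+21+10 = 80  ← best
The minimum is 80.
One shortest path: Hub → N1 → N6 → N5 → N2 → N4 → N3.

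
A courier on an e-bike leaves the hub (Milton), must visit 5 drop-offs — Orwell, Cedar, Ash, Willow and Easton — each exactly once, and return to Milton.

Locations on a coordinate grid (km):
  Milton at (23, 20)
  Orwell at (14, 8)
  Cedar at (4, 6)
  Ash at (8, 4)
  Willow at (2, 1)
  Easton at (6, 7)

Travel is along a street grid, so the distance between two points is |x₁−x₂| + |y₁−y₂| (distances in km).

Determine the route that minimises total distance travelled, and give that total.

With 5 stops there are 5!/2 = 60 distinct round trips (a route and its reverse cost the same).
Milton - Orwell - Cedar - Ash - Willow - Easton - Milton: 21+12+6+9+10+30 = 88
Milton - Orwell - Cedar - Ash - Easton - Willow - Milton: 21+12+6+5+10+40 = 94
Milton - Orwell - Cedar - Willow - Ash - Easton - Milton: 21+12+7+9+5+30 = 84
Milton - Orwell - Cedar - Willow - Easton - Ash - Milton: 21+12+7+10+5+31 = 86
Milton - Orwell - Cedar - Easton - Ash - Willow - Milton: 21+12+3+5+9+40 = 90
Milton - Orwell - Cedar - Easton - Willow - Ash - Milton: 21+12+3+10+9+31 = 86
Milton - Orwell - Ash - Cedar - Willow - Easton - Milton: 21+10+6+7+10+30 = 84
Milton - Orwell - Ash - Cedar - Easton - Willow - Milton: 21+10+6+3+10+40 = 90
Milton - Orwell - Ash - Willow - Cedar - Easton - Milton: 21+10+9+7+3+30 = 80
Milton - Orwell - Ash - Willow - Easton - Cedar - Milton: 21+10+9+10+3+33 = 86
Milton - Orwell - Ash - Easton - Cedar - Willow - Milton: 21+10+5+3+7+40 = 86
Milton - Orwell - Ash - Easton - Willow - Cedar - Milton: 21+10+5+10+7+33 = 86
Milton - Orwell - Willow - Cedar - Ash - Easton - Milton: 21+19+7+6+5+30 = 88
Milton - Orwell - Willow - Cedar - Easton - Ash - Milton: 21+19+7+3+5+31 = 86
… (46 more)
The minimum is 80.
One optimal route: Milton → Orwell → Ash → Willow → Cedar → Easton → Milton (or its reverse).

Shortest round trip = 80 km.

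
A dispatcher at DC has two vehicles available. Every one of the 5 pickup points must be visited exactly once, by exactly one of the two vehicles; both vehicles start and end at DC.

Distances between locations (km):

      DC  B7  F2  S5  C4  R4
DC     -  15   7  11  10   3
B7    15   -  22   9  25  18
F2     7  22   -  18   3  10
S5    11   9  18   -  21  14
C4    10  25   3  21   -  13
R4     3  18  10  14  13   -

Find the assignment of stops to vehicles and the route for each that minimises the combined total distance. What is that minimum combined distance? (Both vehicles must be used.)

Try each way of splitting the stops between the two vehicles (each non-empty) and, for each split, find the best tour for each vehicle:
  {B7} + {F2, S5, C4, R4}: 30 + 48 = 78
  {F2} + {B7, S5, C4, R4}: 14 + 61 = 75
  {B7, F2} + {S5, C4, R4}: 44 + 48 = 92
  {S5} + {B7, F2, C4, R4}: 22 + 56 = 78
  {B7, S5} + {F2, C4, R4}: 35 + 26 = 61
  {F2, S5} + {B7, C4, R4}: 36 + 56 = 92
  … (15 splits in total)
Best: vehicle 1 DC → B7 → S5 → DC = 35; vehicle 2 DC → F2 → C4 → R4 → DC = 26; combined 61.

61 km — the smallest possible combined total.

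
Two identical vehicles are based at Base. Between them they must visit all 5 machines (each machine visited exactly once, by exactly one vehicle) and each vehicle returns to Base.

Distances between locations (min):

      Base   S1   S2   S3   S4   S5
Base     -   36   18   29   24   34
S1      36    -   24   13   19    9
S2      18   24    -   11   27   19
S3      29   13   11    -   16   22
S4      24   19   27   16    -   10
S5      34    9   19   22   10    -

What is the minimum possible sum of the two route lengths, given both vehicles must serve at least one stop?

Try each way of splitting the stops between the two vehicles (each non-empty) and, for each split, find the best tour for each vehicle:
  {S1} + {S2, S3, S4, S5}: 72 + 85 = 157
  {S2} + {S1, S3, S4, S5}: 36 + 85 = 121
  {S1, S2} + {S3, S4, S5}: 78 + 85 = 163
  {S3} + {S1, S2, S4, S5}: 58 + 85 = 143
  {S1, S3} + {S2, S4, S5}: 78 + 71 = 149
  {S2, S3} + {S1, S4, S5}: 58 + 79 = 137
  … (15 splits in total)
Best: vehicle 1 Base → S2 → Base = 36; vehicle 2 Base → S3 → S1 → S5 → S4 → Base = 85; combined 121.

121 min — the smallest possible combined total.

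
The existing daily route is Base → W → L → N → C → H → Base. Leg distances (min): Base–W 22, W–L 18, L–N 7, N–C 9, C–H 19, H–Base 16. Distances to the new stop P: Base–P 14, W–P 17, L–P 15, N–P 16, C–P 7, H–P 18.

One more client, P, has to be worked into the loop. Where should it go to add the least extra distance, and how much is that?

Minimum extra distance: 6 min, inserting P between C and H.

Insertion cost between consecutive stops i–j is d(i,P) + d(P,j) − d(i,j):
  between Base and W: 14 + 17 − 22 = 9
  between W and L: 17 + 15 − 18 = 14
  between L and N: 15 + 16 − 7 = 24
  between N and C: 16 + 7 − 9 = 14
  between C and H: 7 + 18 − 19 = 6
  between H and Base: 18 + 14 − 16 = 16
Cheapest insertion is between C and H, adding 6.
New total = 91 + 6 = 97.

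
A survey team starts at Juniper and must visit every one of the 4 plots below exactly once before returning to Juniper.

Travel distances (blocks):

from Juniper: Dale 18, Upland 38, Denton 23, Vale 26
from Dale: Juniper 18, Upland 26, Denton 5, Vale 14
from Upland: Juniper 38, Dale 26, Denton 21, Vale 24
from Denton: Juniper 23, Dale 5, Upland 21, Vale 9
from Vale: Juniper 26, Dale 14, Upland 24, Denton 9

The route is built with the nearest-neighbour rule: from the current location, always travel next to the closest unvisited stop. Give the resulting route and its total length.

At Juniper the remaining stops are Dale 18, Denton 23, Vale 26, Upland 38; go to Dale.
At Dale the remaining stops are Denton 5, Vale 14, Upland 26; go to Denton.
At Denton the remaining stops are Vale 9, Upland 21; go to Vale.
At Vale the remaining stops are Upland 24; go to Upland.
Return Upland→Juniper: 38.
Total = 18 + 5 + 9 + 24 + 38 = 94.

Nearest-neighbour total = 94 blocks; route Juniper → Dale → Denton → Vale → Upland → Juniper.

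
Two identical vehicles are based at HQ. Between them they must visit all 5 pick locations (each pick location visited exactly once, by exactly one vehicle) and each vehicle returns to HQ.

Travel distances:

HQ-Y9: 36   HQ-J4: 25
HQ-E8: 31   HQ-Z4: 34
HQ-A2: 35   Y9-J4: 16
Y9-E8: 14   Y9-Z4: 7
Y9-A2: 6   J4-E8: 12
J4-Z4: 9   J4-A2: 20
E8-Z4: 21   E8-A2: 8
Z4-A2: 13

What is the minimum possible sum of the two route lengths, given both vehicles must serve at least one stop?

136 — the smallest possible combined total.

There are 2^4 − 1 = 15 ways to divide the 5 stops into two non-empty groups. For each, the best each vehicle can do is its own shortest tour through its group:
  {Y9} + {J4, E8, Z4, A2}: 72 + 86 = 158
  {J4} + {Y9, E8, Z4, A2}: 50 + 86 = 136
  {Y9, J4} + {E8, Z4, A2}: 77 + 86 = 163
  {E8} + {Y9, J4, Z4, A2}: 62 + 82 = 144
  {Y9, E8} + {J4, Z4, A2}: 81 + 82 = 163
  {J4, E8} + {Y9, Z4, A2}: 68 + 82 = 150
  … (15 splits in total)
Best: vehicle 1 HQ → J4 → HQ = 50; vehicle 2 HQ → E8 → A2 → Y9 → Z4 → HQ = 86; combined 136.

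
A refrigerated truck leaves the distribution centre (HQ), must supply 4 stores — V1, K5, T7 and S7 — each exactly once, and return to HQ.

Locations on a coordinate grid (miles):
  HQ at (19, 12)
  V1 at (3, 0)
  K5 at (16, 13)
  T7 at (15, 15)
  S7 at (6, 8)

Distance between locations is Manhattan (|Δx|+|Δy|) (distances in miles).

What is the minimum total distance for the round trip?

Shortest round trip = 62 miles.

With 4 stops there are 4!/2 = 12 distinct round trips (a route and its reverse cost the same).
HQ - V1 - K5 - T7 - S7 - HQ: 28+26+3+16+17 = 90
HQ - V1 - K5 - S7 - T7 - HQ: 28+26+15+16+7 = 92
HQ - V1 - T7 - K5 - S7 - HQ: 28+27+3+15+17 = 90
HQ - V1 - T7 - S7 - K5 - HQ: 28+27+16+15+4 = 90
HQ - V1 - S7 - K5 - T7 - HQ: 28+11+15+3+7 = 64
HQ - V1 - S7 - T7 - K5 - HQ: 28+11+16+3+4 = 62
HQ - K5 - V1 - T7 - S7 - HQ: 4+26+27+16+17 = 90
HQ - K5 - V1 - S7 - T7 - HQ: 4+26+11+16+7 = 64
HQ - K5 - T7 - V1 - S7 - HQ: 4+3+27+11+17 = 62
HQ - K5 - S7 - V1 - T7 - HQ: 4+15+11+27+7 = 64
HQ - T7 - V1 - K5 - S7 - HQ: 7+27+26+15+17 = 92
HQ - T7 - K5 - V1 - S7 - HQ: 7+3+26+11+17 = 64
The minimum is 62.
One optimal route: HQ → V1 → S7 → T7 → K5 → HQ (or its reverse).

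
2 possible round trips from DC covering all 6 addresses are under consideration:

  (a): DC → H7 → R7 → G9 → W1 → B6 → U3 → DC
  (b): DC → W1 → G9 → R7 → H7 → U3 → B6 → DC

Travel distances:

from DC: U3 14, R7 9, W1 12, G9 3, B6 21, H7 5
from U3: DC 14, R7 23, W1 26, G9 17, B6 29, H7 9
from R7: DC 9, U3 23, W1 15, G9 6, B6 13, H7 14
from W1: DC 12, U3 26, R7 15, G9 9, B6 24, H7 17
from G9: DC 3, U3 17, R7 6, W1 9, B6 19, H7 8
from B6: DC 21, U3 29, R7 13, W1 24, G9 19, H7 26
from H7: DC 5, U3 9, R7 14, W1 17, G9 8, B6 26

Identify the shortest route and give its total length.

(a): 5 + 14 + 6 + 9 + 24 + 29 + 14 = 101
(b): 12 + 9 + 6 + 14 + 9 + 29 + 21 = 100

100 — (b) is the shortest.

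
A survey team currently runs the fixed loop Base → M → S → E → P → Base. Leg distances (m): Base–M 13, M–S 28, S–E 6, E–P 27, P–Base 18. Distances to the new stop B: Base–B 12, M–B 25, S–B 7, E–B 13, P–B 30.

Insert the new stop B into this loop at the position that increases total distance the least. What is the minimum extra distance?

Minimum extra distance: 4 m, inserting B between M and S.

Insertion cost between consecutive stops i–j is d(i,B) + d(B,j) − d(i,j):
  between Base and M: 12 + 25 − 13 = 24
  between M and S: 25 + 7 − 28 = 4
  between S and E: 7 + 13 − 6 = 14
  between E and P: 13 + 30 − 27 = 16
  between P and Base: 30 + 12 − 18 = 24
Cheapest insertion is between M and S, adding 4.
New total = 92 + 4 = 96.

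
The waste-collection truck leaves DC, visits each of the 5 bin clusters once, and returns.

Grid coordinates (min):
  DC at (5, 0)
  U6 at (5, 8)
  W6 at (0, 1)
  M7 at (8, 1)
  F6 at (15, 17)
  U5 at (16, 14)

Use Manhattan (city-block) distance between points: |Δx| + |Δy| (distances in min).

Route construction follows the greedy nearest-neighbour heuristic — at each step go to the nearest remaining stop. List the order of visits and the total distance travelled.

72 min along DC → M7 → W6 → U6 → U5 → F6 → DC.

DC → [M7:4 / W6:6 / U6:8 / U5:25 / F6:27] → M7 (4)
M7 → [W6:8 / U6:10 / U5:21 / F6:23] → W6 (8)
W6 → [U6:12 / U5:29 / F6:31] → U6 (12)
U6 → [U5:17 / F6:19] → U5 (17)
U5 → [F6:4] → F6 (4)
Return F6→DC: 27.
Total = 4 + 8 + 12 + 17 + 4 + 27 = 72.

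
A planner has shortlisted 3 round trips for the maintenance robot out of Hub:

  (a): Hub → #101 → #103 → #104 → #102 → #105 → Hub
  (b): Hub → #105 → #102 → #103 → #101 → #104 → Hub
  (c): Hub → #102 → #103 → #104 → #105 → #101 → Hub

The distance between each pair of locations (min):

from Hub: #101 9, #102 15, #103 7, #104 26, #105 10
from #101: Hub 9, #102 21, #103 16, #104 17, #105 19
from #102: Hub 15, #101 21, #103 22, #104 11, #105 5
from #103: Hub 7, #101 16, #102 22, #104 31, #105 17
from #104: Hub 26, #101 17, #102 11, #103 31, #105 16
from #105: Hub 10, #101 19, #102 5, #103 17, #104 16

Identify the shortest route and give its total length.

Shortest is (a), total 82 min.

(a): 9 + 16 + 31 + 11 + 5 + 10 = 82
(b): 10 + 5 + 22 + 16 + 17 + 26 = 96
(c): 15 + 22 + 31 + 16 + 19 + 9 = 112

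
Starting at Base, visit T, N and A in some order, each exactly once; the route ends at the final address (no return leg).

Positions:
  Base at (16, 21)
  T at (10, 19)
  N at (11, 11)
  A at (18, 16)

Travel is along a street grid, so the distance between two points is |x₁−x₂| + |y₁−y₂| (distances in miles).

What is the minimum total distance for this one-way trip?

Shortest open route: 27 miles.

There are 3! = 6 possible orderings.
Base → T → N → A: 8+9+12 = 29
Base → T → A → N: 8+11+12 = 31
Base → N → T → A: 15+9+11 = 35
Base → N → A → T: 15+12+11 = 38
Base → A → T → N: 7+11+9 = 27
Base → A → N → T: 7+12+9 = 28
The minimum is 27.
One shortest path: Base → A → T → N.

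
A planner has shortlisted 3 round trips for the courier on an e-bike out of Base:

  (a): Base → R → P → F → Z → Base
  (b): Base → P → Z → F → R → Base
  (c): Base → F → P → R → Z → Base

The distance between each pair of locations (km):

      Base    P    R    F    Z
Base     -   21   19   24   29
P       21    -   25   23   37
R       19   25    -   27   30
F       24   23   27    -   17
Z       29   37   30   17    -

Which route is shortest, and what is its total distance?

Shortest is (a), total 113 km.

(a): 19 + 25 + 23 + 17 + 29 = 113
(b): 21 + 37 + 17 + 27 + 19 = 121
(c): 24 + 23 + 25 + 30 + 29 = 131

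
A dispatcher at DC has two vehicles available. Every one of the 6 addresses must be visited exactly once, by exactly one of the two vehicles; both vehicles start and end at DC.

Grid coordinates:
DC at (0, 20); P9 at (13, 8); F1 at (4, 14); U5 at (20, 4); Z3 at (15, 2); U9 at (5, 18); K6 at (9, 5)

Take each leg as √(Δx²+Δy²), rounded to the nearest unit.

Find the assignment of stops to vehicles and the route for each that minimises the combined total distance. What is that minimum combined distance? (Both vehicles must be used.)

65 — the smallest possible combined total.

There are 2^5 − 1 = 31 ways to divide the 6 stops into two non-empty groups. For each, the best each vehicle can do is its own shortest tour through its group:
  {P9} + {F1, U5, Z3, U9, K6}: 36 + 55 = 91
  {F1} + {P9, U5, Z3, U9, K6}: 14 + 55 = 69
  {P9, F1} + {U5, Z3, U9, K6}: 36 + 55 = 91
  {U5} + {P9, F1, Z3, U9, K6}: 52 + 48 = 100
  {P9, U5} + {F1, Z3, U9, K6}: 52 + 48 = 100
  {F1, U5} + {P9, Z3, U9, K6}: 52 + 48 = 100
  … (31 splits in total)
  {U9} + {P9, F1, U5, Z3, K6}: 10 + 55 = 65  ← best
Best: vehicle 1 DC → U9 → DC = 10; vehicle 2 DC → P9 → U5 → Z3 → K6 → F1 → DC = 55; combined 65.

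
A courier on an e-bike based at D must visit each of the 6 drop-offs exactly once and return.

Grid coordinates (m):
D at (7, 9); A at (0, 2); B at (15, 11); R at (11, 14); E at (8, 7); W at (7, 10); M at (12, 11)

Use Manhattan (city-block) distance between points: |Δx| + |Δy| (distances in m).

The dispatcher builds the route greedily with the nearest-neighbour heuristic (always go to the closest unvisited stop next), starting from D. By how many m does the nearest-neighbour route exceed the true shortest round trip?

Excess over optimum: 6 m.

From D: W=1, E=3, M=7, R=9, B=10, A=14 → choose W (1).
From W: E=4, M=6, R=8, B=9, A=15 → choose E (4).
From E: M=8, R=10, B=11, A=13 → choose M (8).
From M: B=3, R=4, A=21 → choose B (3).
From B: R=7, A=24 → choose R (7).
From R: A=23 → choose A (23).
NN route D → W → E → M → B → R → A → D costs 60.
Optimal: D → A → E → B → M → R → W → D costs 54 (by enumerating all 360 distinct tours).
Excess = 60 − 54 = 6.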